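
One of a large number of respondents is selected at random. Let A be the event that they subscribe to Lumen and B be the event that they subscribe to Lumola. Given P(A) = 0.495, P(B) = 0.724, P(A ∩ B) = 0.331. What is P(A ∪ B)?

0.888

P(A ∪ B) = 0.495 + 0.724 − 0.331 = 0.888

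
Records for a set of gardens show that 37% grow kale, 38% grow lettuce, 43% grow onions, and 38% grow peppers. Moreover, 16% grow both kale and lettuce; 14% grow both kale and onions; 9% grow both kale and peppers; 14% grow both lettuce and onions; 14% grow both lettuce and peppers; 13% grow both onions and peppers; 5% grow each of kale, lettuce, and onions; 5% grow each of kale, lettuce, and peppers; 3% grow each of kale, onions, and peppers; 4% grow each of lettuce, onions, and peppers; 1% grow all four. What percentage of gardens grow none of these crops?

8%

Using inclusion–exclusion:
P(at least one) = 37 + 38 + 43 + 38 − 16 − 14 − 9 − 14 − 14 − 13 + 5 + 5 + 3 + 4 − 1 = 92%
P(none) = 100% − 92% = 8%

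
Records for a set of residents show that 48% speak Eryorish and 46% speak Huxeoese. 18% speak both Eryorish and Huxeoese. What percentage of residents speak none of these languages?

Using inclusion–exclusion:
P(at least one) = 48 + 46 − 18 = 76%
P(none) = 100% − 76% = 24%

24%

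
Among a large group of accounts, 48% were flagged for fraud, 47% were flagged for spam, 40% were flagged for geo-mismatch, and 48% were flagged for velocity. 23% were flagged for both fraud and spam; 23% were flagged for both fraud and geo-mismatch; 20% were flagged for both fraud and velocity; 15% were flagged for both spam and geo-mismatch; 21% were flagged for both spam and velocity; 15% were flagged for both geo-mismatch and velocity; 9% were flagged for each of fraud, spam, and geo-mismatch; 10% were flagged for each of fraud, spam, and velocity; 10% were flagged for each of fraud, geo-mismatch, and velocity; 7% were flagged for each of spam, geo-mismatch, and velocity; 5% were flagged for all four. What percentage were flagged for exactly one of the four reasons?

By inclusion–exclusion (exactly-one form):
P(exactly one) = 48 + 47 + 40 + 48 − 2·23 − 2·23 − 2·20 − 2·15 − 2·21 − 2·15 + 3·9 + 3·10 + 3·10 + 3·7 − 4·5 = 37%

37%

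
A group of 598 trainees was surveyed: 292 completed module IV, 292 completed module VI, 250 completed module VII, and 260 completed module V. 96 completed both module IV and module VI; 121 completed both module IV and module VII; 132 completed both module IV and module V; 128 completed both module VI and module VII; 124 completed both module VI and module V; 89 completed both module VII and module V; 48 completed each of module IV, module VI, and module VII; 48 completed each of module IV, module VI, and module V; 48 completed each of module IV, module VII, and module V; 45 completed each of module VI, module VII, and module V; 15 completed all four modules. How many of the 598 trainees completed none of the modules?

20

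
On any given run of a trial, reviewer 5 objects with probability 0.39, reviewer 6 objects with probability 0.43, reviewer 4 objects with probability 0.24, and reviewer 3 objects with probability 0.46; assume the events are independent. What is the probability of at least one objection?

P(none) = (1 − 0.39) × (1 − 0.43) × (1 − 0.24) × (1 − 0.46) = 0.61 × 0.57 × 0.76 × 0.54 = 0.14269608
P(at least one) = 1 − 0.14269608 = 0.85730392

0.85730392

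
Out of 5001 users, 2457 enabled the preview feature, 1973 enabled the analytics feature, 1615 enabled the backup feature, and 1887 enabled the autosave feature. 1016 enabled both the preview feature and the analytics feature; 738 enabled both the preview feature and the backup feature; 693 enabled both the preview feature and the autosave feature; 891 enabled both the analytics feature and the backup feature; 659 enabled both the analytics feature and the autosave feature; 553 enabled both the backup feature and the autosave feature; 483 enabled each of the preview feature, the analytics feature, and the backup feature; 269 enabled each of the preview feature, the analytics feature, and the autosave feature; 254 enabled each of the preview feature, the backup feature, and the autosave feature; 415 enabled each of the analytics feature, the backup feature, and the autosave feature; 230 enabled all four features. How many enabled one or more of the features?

4573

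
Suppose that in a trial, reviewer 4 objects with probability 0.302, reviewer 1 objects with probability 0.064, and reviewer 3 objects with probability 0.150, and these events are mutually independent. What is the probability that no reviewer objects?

P(none) = (1 − 0.302) × (1 − 0.064) × (1 − 0.150) = 0.698 × 0.936 × 0.850 = 0.5553288

0.5553288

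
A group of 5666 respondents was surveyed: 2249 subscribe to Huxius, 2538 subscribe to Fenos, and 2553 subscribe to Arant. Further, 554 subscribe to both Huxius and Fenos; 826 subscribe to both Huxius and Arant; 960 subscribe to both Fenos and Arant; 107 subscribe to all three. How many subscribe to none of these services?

Apply inclusion-exclusion:
|union| = 2249 + 2538 + 2553 − 554 − 826 − 960 + 107 = 5107
None: 5666 − 5107 = 559

559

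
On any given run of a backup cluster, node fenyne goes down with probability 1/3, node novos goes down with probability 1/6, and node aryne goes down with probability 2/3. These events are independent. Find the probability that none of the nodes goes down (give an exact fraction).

5/27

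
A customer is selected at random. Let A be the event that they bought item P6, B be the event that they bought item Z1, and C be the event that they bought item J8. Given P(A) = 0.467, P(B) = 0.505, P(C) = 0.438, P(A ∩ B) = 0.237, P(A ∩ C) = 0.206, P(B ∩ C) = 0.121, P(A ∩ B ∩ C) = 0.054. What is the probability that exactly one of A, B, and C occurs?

By inclusion–exclusion (exactly-one form):
P(exactly one) = 0.467 + 0.505 + 0.438 − 2·0.237 − 2·0.206 − 2·0.121 + 3·0.054 = 0.444

0.444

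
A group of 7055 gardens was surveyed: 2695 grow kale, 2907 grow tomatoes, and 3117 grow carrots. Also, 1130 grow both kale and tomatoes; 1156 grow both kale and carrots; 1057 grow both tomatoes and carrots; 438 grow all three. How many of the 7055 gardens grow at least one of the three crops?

5814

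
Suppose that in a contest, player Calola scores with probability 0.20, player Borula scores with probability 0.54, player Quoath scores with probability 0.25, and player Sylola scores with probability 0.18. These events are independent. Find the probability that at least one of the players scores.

0.77368

P(none) = (1 − 0.20) × (1 − 0.54) × (1 − 0.25) × (1 − 0.18) = 0.80 × 0.46 × 0.75 × 0.82 = 0.22632
P(at least one) = 1 − 0.22632 = 0.77368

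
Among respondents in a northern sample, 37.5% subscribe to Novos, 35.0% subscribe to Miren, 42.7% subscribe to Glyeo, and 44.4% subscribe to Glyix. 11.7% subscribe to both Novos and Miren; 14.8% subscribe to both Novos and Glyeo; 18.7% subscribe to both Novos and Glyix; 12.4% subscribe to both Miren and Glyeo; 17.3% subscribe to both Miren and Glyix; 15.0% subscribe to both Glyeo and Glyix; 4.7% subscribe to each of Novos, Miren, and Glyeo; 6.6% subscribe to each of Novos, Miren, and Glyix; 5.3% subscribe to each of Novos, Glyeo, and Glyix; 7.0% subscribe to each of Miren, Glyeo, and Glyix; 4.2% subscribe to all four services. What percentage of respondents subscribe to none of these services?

Apply inclusion-exclusion:
P(at least one) = 37.5 + 35.0 + 42.7 + 44.4 − 11.7 − 14.8 − 18.7 − 12.4 − 17.3 − 15.0 + 4.7 + 6.6 + 5.3 + 7.0 − 4.2 = 89.1%
P(none) = 100% − 89.1% = 10.9%

10.9%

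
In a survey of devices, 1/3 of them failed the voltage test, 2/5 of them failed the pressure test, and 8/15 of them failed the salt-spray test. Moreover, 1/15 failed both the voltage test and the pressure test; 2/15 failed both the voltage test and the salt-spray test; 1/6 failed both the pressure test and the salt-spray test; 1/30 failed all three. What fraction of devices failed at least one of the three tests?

14/15

By inclusion-exclusion,
P(at least one) = 1/3 + 2/5 + 8/15 − 1/15 − 2/15 − 1/6 + 1/30 = 14/15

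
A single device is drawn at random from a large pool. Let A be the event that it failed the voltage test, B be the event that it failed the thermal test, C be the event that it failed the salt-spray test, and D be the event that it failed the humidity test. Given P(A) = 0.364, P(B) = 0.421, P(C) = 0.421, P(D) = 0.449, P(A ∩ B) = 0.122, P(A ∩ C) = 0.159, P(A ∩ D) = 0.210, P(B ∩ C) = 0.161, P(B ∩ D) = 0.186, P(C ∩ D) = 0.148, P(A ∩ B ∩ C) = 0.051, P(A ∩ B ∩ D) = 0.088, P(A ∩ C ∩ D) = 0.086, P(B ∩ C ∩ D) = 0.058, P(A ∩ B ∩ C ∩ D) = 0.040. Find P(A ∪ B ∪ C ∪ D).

Apply inclusion-exclusion:
P(A ∪ B ∪ C ∪ D) = 0.364 + 0.421 + 0.421 + 0.449 − 0.122 − 0.159 − 0.210 − 0.161 − 0.186 − 0.148 + 0.051 + 0.088 + 0.086 + 0.058 − 0.040 = 0.912

0.912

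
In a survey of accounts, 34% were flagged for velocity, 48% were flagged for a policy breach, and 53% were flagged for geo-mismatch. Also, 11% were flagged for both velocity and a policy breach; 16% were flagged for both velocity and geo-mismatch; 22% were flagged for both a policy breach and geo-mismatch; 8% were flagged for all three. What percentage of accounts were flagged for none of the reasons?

6%

By inclusion-exclusion,
P(≥1) = 34 + 48 + 53 − 11 − 16 − 22 + 8 = 94%
P(none) = 100% − 94% = 6%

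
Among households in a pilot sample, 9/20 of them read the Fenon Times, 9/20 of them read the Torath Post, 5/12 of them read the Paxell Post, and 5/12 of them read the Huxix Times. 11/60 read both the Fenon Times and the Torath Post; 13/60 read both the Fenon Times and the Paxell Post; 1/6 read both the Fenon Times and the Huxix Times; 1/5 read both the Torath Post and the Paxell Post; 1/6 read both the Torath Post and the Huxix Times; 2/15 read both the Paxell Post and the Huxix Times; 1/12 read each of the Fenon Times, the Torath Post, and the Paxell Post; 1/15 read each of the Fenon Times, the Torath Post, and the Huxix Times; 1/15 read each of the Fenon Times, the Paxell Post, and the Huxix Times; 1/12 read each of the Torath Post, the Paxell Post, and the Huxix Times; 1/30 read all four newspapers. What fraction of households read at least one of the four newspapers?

14/15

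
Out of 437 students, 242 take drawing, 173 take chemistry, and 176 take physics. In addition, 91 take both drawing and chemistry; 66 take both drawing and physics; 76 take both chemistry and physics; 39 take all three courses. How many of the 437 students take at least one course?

397

|at least one| = 242 + 173 + 176 − 91 − 66 − 76 + 39 = 397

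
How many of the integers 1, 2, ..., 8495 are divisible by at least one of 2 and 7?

Using inclusion–exclusion:
4247 + 1213 − 606 = 4854

4854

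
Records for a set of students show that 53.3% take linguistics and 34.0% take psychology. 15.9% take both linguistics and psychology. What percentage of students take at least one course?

71.4%

P(at least one) = 53.3 + 34.0 − 15.9 = 71.4%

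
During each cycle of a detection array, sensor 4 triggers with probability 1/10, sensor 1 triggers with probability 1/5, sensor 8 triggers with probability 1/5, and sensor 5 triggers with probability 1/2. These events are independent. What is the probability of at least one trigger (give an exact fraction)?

89/125

Since the events are independent, P(none) is the product of the individual non-occurrence probabilities.
P(none) = (1 − 1/10) × (1 − 1/5) × (1 − 1/5) × (1 − 1/2) = 9/10 × 4/5 × 4/5 × 1/2 = 36/125
P(at least one) = 1 − 36/125 = 89/125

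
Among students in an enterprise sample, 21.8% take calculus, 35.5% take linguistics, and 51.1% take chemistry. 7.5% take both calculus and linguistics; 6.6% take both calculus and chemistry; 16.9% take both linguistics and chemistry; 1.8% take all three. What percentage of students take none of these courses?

20.8%

Using inclusion–exclusion:
P(at least one) = 21.8 + 35.5 + 51.1 − 7.5 − 6.6 − 16.9 + 1.8 = 79.2%
P(none) = 100% − 79.2% = 20.8%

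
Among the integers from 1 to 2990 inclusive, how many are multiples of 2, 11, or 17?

1495 + 271 + 175 − 135 − 87 − 15 + 7 = 1711

1711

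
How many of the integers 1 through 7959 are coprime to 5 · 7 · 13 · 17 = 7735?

By inclusion-exclusion,
1591 + 1137 + 612 + 468 − 227 − 122 − 93 − 87 − 66 − 36 + 17 + 13 + 7 + 5 − 1 = 3218
7959 − 3218 = 4741

4741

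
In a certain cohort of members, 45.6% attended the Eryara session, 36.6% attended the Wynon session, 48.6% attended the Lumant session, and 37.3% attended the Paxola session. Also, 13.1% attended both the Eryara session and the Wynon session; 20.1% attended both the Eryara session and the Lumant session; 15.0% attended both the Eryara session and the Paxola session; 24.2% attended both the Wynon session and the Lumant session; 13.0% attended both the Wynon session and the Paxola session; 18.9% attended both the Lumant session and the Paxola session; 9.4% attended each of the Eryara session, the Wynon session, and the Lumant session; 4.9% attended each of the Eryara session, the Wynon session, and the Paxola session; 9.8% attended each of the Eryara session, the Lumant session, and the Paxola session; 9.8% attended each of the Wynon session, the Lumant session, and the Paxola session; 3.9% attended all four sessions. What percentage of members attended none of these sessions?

6.2%

P(≥1) = 45.6 + 36.6 + 48.6 + 37.3 − 13.1 − 20.1 − 15.0 − 24.2 − 13.0 − 18.9 + 9.4 + 4.9 + 9.8 + 9.8 − 3.9 = 93.8%
P(none) = 100% − 93.8% = 6.2%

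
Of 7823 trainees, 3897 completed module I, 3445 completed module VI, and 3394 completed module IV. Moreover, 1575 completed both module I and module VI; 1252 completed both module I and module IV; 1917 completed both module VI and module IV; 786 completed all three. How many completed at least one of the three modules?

6778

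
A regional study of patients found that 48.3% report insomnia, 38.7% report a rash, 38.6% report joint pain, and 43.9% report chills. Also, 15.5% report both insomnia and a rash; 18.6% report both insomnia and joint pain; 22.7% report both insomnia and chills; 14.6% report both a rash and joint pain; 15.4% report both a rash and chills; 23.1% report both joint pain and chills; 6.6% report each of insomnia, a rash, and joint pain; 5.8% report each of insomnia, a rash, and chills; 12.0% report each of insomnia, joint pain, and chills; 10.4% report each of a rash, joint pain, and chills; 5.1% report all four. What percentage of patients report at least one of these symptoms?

Apply inclusion-exclusion:
P(≥1) = 48.3 + 38.7 + 38.6 + 43.9 − 15.5 − 18.6 − 22.7 − 14.6 − 15.4 − 23.1 + 6.6 + 5.8 + 12.0 + 10.4 − 5.1 = 89.3%

89.3%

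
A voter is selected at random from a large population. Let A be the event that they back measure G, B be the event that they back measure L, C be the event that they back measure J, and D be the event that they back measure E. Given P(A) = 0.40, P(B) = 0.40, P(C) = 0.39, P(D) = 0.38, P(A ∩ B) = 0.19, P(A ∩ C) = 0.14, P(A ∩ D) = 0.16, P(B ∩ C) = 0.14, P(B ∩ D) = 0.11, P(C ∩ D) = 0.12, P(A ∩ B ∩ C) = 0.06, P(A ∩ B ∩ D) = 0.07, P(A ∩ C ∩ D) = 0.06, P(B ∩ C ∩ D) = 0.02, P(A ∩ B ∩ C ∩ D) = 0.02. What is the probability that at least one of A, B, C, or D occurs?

P(A ∪ B ∪ C ∪ D) = 0.40 + 0.40 + 0.39 + 0.38 − 0.19 − 0.14 − 0.16 − 0.14 − 0.11 − 0.12 + 0.06 + 0.07 + 0.06 + 0.02 − 0.02 = 0.90

0.90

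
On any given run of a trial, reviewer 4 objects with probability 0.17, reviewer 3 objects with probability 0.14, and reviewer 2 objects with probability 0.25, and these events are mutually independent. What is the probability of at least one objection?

0.46465

P(none) = (1 − 0.17) × (1 − 0.14) × (1 − 0.25) = 0.83 × 0.86 × 0.75 = 0.53535
P(at least one) = 1 − 0.53535 = 0.46465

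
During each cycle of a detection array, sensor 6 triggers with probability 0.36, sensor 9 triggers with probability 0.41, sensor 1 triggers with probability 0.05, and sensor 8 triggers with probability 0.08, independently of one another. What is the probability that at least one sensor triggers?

P(none) = (1 − 0.36) × (1 − 0.41) × (1 − 0.05) × (1 − 0.08) = 0.64 × 0.59 × 0.95 × 0.92 = 0.3300224
P(at least one) = 1 − 0.3300224 = 0.6699776

0.6699776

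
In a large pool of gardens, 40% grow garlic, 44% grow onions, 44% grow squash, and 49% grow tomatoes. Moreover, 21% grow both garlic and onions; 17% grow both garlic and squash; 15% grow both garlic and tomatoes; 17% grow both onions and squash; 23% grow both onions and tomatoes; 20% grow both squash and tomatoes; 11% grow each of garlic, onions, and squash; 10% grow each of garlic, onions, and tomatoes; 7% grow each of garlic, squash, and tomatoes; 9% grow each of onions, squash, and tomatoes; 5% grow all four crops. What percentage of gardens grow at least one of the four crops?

96%

Inclusion–exclusion gives
P(union) = 40 + 44 + 44 + 49 − 21 − 17 − 15 − 17 − 23 − 20 + 11 + 10 + 7 + 9 − 5 = 96%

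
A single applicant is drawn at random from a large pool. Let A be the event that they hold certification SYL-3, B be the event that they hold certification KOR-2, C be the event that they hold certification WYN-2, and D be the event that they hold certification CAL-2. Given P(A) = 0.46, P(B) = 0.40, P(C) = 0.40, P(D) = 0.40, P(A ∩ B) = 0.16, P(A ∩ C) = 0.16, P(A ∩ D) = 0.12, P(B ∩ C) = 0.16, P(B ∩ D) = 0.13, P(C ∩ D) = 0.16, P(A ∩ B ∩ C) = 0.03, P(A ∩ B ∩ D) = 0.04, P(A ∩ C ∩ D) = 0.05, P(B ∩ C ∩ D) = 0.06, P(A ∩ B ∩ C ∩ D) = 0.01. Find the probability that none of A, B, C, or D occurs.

0.06

Apply inclusion-exclusion:
P(A ∪ B ∪ C ∪ D) = 0.46 + 0.40 + 0.40 + 0.40 − 0.16 − 0.16 − 0.12 − 0.16 − 0.13 − 0.16 + 0.03 + 0.04 + 0.05 + 0.06 − 0.01 = 0.94
P(none) = 1 − 0.94 = 0.06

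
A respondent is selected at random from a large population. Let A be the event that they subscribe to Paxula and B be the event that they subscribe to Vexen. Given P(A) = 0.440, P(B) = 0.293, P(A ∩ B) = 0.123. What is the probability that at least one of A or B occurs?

Inclusion–exclusion gives
P(A ∪ B) = 0.440 + 0.293 − 0.123 = 0.610

0.610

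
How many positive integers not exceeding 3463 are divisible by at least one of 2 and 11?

1888

Apply inclusion-exclusion:
floor(3463/2) + floor(3463/11) − floor(3463/22) = 1731 + 314 − 157 = 1888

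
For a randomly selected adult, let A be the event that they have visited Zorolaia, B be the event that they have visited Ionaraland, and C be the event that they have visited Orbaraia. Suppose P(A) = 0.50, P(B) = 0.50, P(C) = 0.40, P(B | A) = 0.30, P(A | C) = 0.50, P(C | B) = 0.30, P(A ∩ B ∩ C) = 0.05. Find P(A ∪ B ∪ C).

0.95

P(A ∩ B) = P(A)·P(B|A) = 0.50 × 0.30 = 0.15
P(A ∩ C) = P(C)·P(A|C) = 0.40 × 0.50 = 0.20
P(B ∩ C) = P(B)·P(C|B) = 0.50 × 0.30 = 0.15
Apply inclusion-exclusion:
P(A ∪ B ∪ C) = 0.50 + 0.50 + 0.40 − 0.15 − 0.20 − 0.15 + 0.05 = 0.95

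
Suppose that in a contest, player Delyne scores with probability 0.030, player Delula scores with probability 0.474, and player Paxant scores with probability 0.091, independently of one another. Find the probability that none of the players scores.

Since the events are independent, P(none) is the product of the individual non-occurrence probabilities.
P(none) = (1 − 0.030) × (1 − 0.474) × (1 − 0.091) = 0.970 × 0.526 × 0.909 = 0.46378998

0.46378998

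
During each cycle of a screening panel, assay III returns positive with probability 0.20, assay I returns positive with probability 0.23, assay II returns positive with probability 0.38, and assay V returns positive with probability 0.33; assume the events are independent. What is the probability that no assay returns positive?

Independence gives P(none) = ∏(1 − pᵢ).
P(none) = (1 − 0.20) × (1 − 0.23) × (1 − 0.38) × (1 − 0.33) = 0.80 × 0.77 × 0.62 × 0.67 = 0.2558864

0.2558864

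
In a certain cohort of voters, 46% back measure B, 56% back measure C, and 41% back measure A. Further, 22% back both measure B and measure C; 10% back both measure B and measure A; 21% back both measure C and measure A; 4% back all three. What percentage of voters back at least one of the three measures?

94%

By inclusion–exclusion:
P(union) = 46 + 56 + 41 − 22 − 10 − 21 + 4 = 94%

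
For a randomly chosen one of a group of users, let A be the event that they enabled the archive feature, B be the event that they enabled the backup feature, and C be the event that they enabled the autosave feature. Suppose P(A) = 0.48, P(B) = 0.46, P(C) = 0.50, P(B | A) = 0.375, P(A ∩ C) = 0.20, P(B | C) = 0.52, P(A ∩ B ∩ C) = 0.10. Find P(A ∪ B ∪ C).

P(A ∩ B) = P(A)·P(B|A) = 0.48 × 0.375 = 0.18
P(B ∩ C) = P(C)·P(B|C) = 0.50 × 0.52 = 0.26
P(A ∪ B ∪ C) = 0.48 + 0.46 + 0.50 − 0.18 − 0.20 − 0.26 + 0.10 = 0.90

0.90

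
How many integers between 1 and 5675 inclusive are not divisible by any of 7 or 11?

4423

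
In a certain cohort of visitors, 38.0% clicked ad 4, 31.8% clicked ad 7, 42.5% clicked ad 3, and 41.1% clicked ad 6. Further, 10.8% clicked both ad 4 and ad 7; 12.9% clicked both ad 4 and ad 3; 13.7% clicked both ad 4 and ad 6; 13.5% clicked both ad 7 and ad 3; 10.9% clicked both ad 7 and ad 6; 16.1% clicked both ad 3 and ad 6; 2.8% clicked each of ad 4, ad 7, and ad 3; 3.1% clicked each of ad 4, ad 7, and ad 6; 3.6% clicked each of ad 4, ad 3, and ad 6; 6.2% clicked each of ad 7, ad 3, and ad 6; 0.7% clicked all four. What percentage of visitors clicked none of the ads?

P(union) = 38.0 + 31.8 + 42.5 + 41.1 − 10.8 − 12.9 − 13.7 − 13.5 − 10.9 − 16.1 + 2.8 + 3.1 + 3.6 + 6.2 − 0.7 = 90.5%
P(none) = 100% − 90.5% = 9.5%

9.5%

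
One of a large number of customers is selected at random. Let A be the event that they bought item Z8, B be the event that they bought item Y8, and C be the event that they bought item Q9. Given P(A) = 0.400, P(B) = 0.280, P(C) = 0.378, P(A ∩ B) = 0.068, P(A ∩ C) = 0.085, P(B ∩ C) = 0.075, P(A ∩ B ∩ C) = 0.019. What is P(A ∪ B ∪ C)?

0.849

By inclusion–exclusion:
P(A ∪ B ∪ C) = 0.400 + 0.280 + 0.378 − 0.068 − 0.085 − 0.075 + 0.019 = 0.849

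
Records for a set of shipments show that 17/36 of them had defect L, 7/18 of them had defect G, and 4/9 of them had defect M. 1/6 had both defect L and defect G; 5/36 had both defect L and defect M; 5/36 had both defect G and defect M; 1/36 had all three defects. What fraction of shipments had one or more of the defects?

Apply inclusion-exclusion:
P(at least one) = 17/36 + 7/18 + 4/9 − 1/6 − 5/36 − 5/36 + 1/36 = 8/9

8/9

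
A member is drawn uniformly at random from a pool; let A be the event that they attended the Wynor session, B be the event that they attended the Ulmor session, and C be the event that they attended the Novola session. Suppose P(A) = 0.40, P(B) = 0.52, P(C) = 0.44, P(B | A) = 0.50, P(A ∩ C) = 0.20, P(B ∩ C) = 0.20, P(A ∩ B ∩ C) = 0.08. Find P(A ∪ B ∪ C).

P(A ∩ B) = P(A)·P(B|A) = 0.40 × 0.50 = 0.20
Apply inclusion-exclusion:
P(A ∪ B ∪ C) = 0.40 + 0.52 + 0.44 − 0.20 − 0.20 − 0.20 + 0.08 = 0.84

0.84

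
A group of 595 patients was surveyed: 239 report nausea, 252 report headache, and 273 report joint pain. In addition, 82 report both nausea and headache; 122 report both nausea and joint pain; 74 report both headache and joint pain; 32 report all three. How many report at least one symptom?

518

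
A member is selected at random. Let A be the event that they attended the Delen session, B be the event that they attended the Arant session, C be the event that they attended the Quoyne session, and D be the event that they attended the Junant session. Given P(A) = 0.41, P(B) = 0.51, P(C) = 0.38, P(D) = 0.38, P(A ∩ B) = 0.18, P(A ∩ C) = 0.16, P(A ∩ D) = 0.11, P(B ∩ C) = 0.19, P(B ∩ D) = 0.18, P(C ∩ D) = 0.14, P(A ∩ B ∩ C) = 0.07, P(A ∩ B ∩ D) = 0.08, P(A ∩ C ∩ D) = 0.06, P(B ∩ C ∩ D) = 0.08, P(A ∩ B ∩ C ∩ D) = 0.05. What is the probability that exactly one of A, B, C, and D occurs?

Using the inclusion–exclusion count for exactly one event:
P(exactly one) = 0.41 + 0.51 + 0.38 + 0.38 − 2·0.18 − 2·0.16 − 2·0.11 − 2·0.19 − 2·0.18 − 2·0.14 + 3·0.07 + 3·0.08 + 3·0.06 + 3·0.08 − 4·0.05 = 0.43

0.43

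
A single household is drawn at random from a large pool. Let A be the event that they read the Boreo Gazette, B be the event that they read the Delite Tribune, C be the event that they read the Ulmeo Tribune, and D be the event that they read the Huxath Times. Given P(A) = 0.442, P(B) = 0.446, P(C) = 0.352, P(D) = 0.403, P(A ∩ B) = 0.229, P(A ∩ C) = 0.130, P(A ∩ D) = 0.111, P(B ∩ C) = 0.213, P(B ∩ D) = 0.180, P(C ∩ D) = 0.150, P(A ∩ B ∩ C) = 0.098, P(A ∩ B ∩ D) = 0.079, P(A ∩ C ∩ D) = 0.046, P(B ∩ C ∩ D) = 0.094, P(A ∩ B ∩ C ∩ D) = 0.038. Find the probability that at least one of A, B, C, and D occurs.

Using inclusion–exclusion:
P(A ∪ B ∪ C ∪ D) = 0.442 + 0.446 + 0.352 + 0.403 − 0.229 − 0.130 − 0.111 − 0.213 − 0.180 − 0.150 + 0.098 + 0.079 + 0.046 + 0.094 − 0.038 = 0.909

0.909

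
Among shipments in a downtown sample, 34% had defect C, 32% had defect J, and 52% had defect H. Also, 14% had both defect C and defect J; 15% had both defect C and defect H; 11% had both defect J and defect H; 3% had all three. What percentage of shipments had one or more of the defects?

Inclusion–exclusion gives
P(at least one) = 34 + 32 + 52 − 14 − 15 − 11 + 3 = 81%

81%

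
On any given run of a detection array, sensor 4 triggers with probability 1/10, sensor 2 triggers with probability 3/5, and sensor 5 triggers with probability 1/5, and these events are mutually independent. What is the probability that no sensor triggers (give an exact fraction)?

36/125

P(none) = (1 − 1/10) × (1 − 3/5) × (1 − 1/5) = 9/10 × 2/5 × 4/5 = 36/125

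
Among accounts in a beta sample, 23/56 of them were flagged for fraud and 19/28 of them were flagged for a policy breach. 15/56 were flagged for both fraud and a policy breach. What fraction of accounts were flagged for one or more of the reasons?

P(≥1) = 23/56 + 19/28 − 15/56 = 23/28

23/28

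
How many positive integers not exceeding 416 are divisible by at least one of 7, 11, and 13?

117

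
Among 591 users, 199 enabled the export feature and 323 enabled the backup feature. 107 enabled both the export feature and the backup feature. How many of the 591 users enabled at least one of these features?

Inclusion–exclusion gives
|union| = 199 + 323 − 107 = 415

415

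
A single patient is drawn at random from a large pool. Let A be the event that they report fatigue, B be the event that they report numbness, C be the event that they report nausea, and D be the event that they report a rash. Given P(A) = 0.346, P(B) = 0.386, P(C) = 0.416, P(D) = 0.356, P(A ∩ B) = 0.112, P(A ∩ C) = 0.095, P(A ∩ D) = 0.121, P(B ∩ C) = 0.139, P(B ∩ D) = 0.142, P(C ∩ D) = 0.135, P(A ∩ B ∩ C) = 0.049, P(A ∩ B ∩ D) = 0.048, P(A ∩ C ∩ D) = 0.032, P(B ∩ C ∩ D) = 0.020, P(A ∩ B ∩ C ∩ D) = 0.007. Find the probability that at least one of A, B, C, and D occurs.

0.902

By inclusion–exclusion:
P(A ∪ B ∪ C ∪ D) = 0.346 + 0.386 + 0.416 + 0.356 − 0.112 − 0.095 − 0.121 − 0.139 − 0.142 − 0.135 + 0.049 + 0.048 + 0.032 + 0.020 − 0.007 = 0.902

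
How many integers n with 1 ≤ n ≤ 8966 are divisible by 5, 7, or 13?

Inclusion–exclusion gives
floor(8966/5) + floor(8966/7) + floor(8966/13) − floor(8966/35) − floor(8966/65) − floor(8966/91) + floor(8966/455) = 1793 + 1280 + 689 − 256 − 137 − 98 + 19 = 3290

3290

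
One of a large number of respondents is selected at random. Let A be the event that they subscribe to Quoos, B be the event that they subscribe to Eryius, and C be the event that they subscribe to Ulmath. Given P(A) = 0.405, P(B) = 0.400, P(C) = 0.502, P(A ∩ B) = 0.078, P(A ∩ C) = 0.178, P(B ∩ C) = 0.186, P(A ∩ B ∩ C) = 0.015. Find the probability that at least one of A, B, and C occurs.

0.880

Apply inclusion-exclusion:
P(A ∪ B ∪ C) = 0.405 + 0.400 + 0.502 − 0.078 − 0.178 − 0.186 + 0.015 = 0.880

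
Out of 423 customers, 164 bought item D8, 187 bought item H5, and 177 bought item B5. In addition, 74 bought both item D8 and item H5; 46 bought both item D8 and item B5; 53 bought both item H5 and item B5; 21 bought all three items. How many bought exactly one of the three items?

By inclusion–exclusion (exactly-one form):
N(exactly one) = 164 + 187 + 177 − 2·74 − 2·46 − 2·53 + 3·21 = 245

245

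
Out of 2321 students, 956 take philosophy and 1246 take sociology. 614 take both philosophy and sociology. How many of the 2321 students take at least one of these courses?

|at least one| = 956 + 1246 − 614 = 1588

1588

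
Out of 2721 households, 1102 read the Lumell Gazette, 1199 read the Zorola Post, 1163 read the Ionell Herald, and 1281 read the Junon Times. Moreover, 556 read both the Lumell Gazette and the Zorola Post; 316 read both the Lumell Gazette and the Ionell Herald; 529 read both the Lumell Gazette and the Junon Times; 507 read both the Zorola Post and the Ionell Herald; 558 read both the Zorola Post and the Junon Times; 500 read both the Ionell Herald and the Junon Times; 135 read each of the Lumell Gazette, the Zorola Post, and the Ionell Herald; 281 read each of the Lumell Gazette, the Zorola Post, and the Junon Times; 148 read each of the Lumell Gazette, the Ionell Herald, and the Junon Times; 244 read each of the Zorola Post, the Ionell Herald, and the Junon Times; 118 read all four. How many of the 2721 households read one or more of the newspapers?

2469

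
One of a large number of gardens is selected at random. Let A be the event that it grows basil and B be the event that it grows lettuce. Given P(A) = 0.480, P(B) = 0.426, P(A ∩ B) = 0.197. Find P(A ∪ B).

0.709

By inclusion-exclusion,
P(A ∪ B) = 0.480 + 0.426 − 0.197 = 0.709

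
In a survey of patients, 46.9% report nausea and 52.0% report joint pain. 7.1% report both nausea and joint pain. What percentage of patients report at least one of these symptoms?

91.8%

By inclusion–exclusion:
P(≥1) = 46.9 + 52.0 − 7.1 = 91.8%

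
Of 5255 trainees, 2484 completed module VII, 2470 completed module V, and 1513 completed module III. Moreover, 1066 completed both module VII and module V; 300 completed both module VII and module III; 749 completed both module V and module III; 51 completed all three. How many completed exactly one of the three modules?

2390

Using the inclusion–exclusion count for exactly one event:
N(exactly one) = 2484 + 2470 + 1513 − 2·1066 − 2·300 − 2·749 + 3·51 = 2390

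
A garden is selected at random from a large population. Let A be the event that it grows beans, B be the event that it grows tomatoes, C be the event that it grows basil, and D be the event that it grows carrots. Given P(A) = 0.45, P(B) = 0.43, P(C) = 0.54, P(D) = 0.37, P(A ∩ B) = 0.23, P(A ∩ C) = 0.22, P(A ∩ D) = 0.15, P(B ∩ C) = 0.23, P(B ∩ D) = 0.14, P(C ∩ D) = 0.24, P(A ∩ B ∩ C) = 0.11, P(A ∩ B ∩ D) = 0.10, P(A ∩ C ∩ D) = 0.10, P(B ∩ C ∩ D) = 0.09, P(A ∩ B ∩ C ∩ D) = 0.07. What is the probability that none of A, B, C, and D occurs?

By inclusion-exclusion,
P(A ∪ B ∪ C ∪ D) = 0.45 + 0.43 + 0.54 + 0.37 − 0.23 − 0.22 − 0.15 − 0.23 − 0.14 − 0.24 + 0.11 + 0.10 + 0.10 + 0.09 − 0.07 = 0.91
P(none) = 1 − 0.91 = 0.09

0.09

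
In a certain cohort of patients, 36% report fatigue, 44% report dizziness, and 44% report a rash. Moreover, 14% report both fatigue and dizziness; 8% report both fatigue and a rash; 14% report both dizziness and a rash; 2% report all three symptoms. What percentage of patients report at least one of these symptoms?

Using inclusion–exclusion:
P(at least one) = 36 + 44 + 44 − 14 − 8 − 14 + 2 = 90%

90%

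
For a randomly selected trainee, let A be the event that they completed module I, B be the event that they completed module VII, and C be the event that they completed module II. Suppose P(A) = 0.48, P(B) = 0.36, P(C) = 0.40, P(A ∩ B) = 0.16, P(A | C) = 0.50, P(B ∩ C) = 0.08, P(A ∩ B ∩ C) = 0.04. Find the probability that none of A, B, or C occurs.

P(A ∩ C) = P(C)·P(A|C) = 0.40 × 0.50 = 0.20
Apply inclusion-exclusion:
P(A ∪ B ∪ C) = 0.48 + 0.36 + 0.40 − 0.16 − 0.20 − 0.08 + 0.04 = 0.84
P(none) = 1 − 0.84 = 0.16

0.16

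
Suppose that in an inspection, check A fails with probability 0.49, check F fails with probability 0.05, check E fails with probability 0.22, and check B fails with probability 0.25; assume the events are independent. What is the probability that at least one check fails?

0.7165675

Independence gives P(none) = ∏(1 − pᵢ).
P(none) = (1 − 0.49) × (1 − 0.05) × (1 − 0.22) × (1 − 0.25) = 0.51 × 0.95 × 0.78 × 0.75 = 0.2834325
P(at least one) = 1 − 0.2834325 = 0.7165675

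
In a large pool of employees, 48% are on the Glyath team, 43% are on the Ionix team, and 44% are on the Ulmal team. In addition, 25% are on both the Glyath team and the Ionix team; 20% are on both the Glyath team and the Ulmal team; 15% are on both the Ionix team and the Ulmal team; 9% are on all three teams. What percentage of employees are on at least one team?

84%

P(at least one) = 48 + 43 + 44 − 25 − 20 − 15 + 9 = 84%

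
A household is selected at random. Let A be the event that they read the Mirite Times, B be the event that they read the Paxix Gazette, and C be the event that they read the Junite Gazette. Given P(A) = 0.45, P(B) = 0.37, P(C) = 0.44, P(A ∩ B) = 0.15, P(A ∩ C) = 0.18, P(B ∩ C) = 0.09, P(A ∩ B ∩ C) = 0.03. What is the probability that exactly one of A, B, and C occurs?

0.51

By inclusion–exclusion (exactly-one form):
P(exactly one) = 0.45 + 0.37 + 0.44 − 2·0.15 − 2·0.18 − 2·0.09 + 3·0.03 = 0.51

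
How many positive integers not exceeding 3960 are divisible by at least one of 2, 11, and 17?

2265

floor(3960/2) + floor(3960/11) + floor(3960/17) − floor(3960/22) − floor(3960/34) − floor(3960/187) + floor(3960/374) = 1980 + 360 + 232 − 180 − 116 − 21 + 10 = 2265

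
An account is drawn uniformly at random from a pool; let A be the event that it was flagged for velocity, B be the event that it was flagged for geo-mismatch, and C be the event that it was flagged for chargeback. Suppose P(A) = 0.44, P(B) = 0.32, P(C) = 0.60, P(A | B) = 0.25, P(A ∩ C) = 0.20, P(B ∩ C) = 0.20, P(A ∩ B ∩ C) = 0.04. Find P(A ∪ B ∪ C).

P(A ∩ B) = P(B)·P(A|B) = 0.32 × 0.25 = 0.08
By inclusion-exclusion,
P(A ∪ B ∪ C) = 0.44 + 0.32 + 0.60 − 0.08 − 0.20 − 0.20 + 0.04 = 0.92

0.92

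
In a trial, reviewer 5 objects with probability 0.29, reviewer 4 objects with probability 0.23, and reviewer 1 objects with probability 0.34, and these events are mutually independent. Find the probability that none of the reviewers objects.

P(none) = (1 − 0.29) × (1 − 0.23) × (1 − 0.34) = 0.71 × 0.77 × 0.66 = 0.360822

0.360822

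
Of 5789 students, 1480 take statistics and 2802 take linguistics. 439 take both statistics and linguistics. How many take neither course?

1946

|union| = 1480 + 2802 − 439 = 3843
None: 5789 − 3843 = 1946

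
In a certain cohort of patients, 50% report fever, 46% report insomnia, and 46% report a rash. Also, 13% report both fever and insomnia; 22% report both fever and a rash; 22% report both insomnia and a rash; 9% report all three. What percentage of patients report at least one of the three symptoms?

P(union) = 50 + 46 + 46 − 13 − 22 − 22 + 9 = 94%

94%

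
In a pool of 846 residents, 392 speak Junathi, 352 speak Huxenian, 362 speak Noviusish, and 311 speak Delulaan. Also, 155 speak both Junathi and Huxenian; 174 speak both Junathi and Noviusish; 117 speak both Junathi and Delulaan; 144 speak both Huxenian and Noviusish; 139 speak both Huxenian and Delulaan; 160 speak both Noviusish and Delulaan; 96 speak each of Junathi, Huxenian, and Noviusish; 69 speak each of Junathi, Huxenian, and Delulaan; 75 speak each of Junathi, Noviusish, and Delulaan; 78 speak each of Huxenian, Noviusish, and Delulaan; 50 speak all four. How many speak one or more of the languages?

Using inclusion–exclusion:
|at least one| = 392 + 352 + 362 + 311 − 155 − 174 − 117 − 144 − 139 − 160 + 96 + 69 + 75 + 78 − 50 = 796

796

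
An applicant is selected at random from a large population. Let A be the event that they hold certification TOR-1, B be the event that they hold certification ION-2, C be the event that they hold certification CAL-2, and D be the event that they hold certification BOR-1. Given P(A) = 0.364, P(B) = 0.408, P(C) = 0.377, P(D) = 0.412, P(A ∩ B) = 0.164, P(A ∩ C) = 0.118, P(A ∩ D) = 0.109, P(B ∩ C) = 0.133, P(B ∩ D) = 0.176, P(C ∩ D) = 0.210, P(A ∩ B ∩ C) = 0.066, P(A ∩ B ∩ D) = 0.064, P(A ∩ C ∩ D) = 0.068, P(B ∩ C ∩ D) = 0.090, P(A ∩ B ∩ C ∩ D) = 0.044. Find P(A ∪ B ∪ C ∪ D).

0.895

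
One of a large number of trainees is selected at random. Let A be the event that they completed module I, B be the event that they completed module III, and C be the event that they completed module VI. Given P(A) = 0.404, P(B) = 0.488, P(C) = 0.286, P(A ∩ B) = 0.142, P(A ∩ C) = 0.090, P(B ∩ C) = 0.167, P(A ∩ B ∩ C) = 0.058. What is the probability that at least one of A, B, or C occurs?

Inclusion–exclusion gives
P(A ∪ B ∪ C) = 0.404 + 0.488 + 0.286 − 0.142 − 0.090 − 0.167 + 0.058 = 0.837

0.837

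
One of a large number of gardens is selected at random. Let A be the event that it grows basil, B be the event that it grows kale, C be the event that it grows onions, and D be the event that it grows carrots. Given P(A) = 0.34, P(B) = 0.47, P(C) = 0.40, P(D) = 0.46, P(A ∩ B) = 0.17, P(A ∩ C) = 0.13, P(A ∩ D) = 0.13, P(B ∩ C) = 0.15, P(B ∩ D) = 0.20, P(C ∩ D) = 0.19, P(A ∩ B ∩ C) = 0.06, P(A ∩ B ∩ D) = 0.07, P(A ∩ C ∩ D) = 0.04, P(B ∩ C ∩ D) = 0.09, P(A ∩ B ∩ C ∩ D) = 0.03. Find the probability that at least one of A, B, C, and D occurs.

0.93

P(A ∪ B ∪ C ∪ D) = 0.34 + 0.47 + 0.40 + 0.46 − 0.17 − 0.13 − 0.13 − 0.15 − 0.20 − 0.19 + 0.06 + 0.07 + 0.04 + 0.09 − 0.03 = 0.93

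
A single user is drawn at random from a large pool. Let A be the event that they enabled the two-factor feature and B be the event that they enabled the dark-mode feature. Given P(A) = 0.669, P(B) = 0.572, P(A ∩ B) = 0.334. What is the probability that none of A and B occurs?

0.093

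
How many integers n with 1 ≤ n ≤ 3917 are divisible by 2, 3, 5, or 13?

2953

Using inclusion–exclusion:
1958 + 1305 + 783 + 301 − 652 − 391 − 150 − 261 − 100 − 60 + 130 + 50 + 30 + 20 − 10 = 2953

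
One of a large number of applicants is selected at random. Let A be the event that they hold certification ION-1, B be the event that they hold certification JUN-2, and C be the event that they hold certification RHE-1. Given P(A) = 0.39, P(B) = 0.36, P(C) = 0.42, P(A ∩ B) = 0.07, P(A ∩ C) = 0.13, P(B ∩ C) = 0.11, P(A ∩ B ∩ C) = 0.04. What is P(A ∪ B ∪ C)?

By inclusion–exclusion:
P(A ∪ B ∪ C) = 0.39 + 0.36 + 0.42 − 0.07 − 0.13 − 0.11 + 0.04 = 0.90

0.90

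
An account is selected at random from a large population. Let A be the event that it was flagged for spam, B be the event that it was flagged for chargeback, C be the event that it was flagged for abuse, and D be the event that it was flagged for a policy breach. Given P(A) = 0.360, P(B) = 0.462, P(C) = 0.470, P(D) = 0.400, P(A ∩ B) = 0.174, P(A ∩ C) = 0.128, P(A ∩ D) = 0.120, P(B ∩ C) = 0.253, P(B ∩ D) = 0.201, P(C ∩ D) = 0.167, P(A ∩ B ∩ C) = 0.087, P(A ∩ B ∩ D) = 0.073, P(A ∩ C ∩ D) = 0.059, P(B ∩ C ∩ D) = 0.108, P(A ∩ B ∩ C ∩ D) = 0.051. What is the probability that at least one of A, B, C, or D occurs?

0.925

By inclusion-exclusion,
P(A ∪ B ∪ C ∪ D) = 0.360 + 0.462 + 0.470 + 0.400 − 0.174 − 0.128 − 0.120 − 0.253 − 0.201 − 0.167 + 0.087 + 0.073 + 0.059 + 0.108 − 0.051 = 0.925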